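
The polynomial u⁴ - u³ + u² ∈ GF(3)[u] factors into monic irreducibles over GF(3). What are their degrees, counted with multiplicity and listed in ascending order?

Write h(u) = u⁴ - u³ + u².
Roots in GF(3): h(0) = 0 → root; h(1) = 1; h(2) = 0 → root.
Linear factors from roots: (u), (u + 1).
Complete factorization: h(u) = (u)^2·(u + 1)^2.
Factor degrees with multiplicity: 1 + 1 + 1 + 1 = 4.

1, 1, 1, 1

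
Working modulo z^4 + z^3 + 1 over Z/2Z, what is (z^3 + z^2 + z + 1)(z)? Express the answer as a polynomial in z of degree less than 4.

z^2 + z + 1

Multiply in Z/2Z[z]: (z^3 + z^2 + z + 1)·(z) = z^4 + z^3 + z^2 + z.
Reduce using z^4 ≡ z^3 + 1 (mod z^4 + z^3 + 1).
Reduced: z^2 + z + 1.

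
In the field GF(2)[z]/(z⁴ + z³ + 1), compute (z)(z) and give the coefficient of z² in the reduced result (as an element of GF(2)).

1

Multiply in GF(2)[z]: (z)·(z) = z².
Reduced: z².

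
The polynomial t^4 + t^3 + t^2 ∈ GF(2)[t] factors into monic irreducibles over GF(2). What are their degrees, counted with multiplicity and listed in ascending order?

Write h(t) = t^4 + t^3 + t^2.
Roots in GF(2): h(0) = 0 → root; h(1) = 1.
Linear factors from roots: (t).
Complete factorization: h(t) = (t)^2·(t^2 + t + 1).
Factor degrees with multiplicity: 1 + 1 + 2 = 4.

1, 1, 2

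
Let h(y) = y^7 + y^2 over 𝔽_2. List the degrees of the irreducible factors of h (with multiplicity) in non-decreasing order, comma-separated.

1, 1, 1, 4

Roots in 𝔽_2: h(0) = 0 → root; h(1) = 0 → root.
Linear factors from roots: (y), (y + 1).
Complete factorization: h(y) = (y + 1)·(y)^2·(y^4 + y^3 + y^2 + y + 1).
Factor degrees with multiplicity: 1 + 1 + 1 + 4 = 7.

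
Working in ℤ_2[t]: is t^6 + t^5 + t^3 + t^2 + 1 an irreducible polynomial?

Yes

Write g(t) = t^6 + t^5 + t^3 + t^2 + 1.
Check for roots in ℤ_2: g(0) = 1; g(1) = 1.
No roots, so no linear factors.
Monic irreducibles of degree 2 over GF(2): t^2 + t + 1.
None of them divide g (all give nonzero remainder).
Monic irreducibles of degree 3 over GF(2): t^3 + t + 1, t^3 + t^2 + 1.
None of them divide g (all give nonzero remainder).
No irreducible factor of degree ≤ 3 exists, so g is irreducible over GF(2).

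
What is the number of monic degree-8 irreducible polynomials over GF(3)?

810

The number of monic irreducibles of degree 8 over GF(3) is (1/8)·Σ_{d∣8} μ(8/d) 3^d.
Divisors of 8: 1, 2, 4, 8; μ(8/d) for each: 0, 0, -1, 1.
Σ = − 3^4 + 3^8 = 6480.
N = 6480/8 = 810.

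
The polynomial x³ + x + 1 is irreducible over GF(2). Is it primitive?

Yes

Write f(x) = x³ + x + 1.
|GF(2^3)^×| = 2^3 − 1 = 7. Prime factorization: 7 = 7.
f is primitive ⇔ x has order 7 in GF(2)[x]/(f), i.e. x^(7/q) ≠ 1 for each prime q | 7.
x^(1) mod f = x.
None equal 1, so x has full order 7; f is primitive.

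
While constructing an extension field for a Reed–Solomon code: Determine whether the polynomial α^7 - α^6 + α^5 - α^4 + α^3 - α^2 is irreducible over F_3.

No

Write g(α) = α^7 - α^6 + α^5 - α^4 + α^3 - α^2.
Check for roots in F_3: g(0) = 0 → root; g(1) = 0 → root; g(2) = 0 → root.
g(0) = 0, so (α) divides g(α); g is reducible.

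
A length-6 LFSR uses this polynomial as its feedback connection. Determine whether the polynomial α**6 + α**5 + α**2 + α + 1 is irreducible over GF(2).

Write h(α) = α**6 + α**5 + α**2 + α + 1.
Check for roots in GF(2): h(0) = 1; h(1) = 1.
No roots, so no linear factors.
Monic irreducibles of degree 2 over GF(2): α**2 + α + 1.
None of them divide h (all give nonzero remainder).
Monic irreducibles of degree 3 over GF(2): α**3 + α + 1, α**3 + α**2 + 1.
None of them divide h (all give nonzero remainder).
No irreducible factor of degree ≤ 3 exists, so h is irreducible over GF(2).

Yes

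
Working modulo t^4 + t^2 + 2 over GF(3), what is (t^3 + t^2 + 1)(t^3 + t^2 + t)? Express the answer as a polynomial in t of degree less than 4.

Multiply in GF(3)[t]: (t^3 + t^2 + 1)·(t^3 + t^2 + t) = t^6 + 2t^5 + 2t^4 + 2t^3 + t^2 + t.
Reduce using t^4 ≡ 2t^2 + 1 (mod t^4 + t^2 + 2).
Reduced: t^2 + 1.

t^2 + 1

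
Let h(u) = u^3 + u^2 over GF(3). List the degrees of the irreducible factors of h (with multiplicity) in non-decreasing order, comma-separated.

Roots in GF(3): h(0) = 0 → root; h(1) = 2; h(2) = 0 → root.
Linear factors from roots: (u), (u + 1).
Complete factorization: h(u) = (u + 1)·(u)^2.
Factor degrees with multiplicity: 1 + 1 + 1 = 3.

1, 1, 1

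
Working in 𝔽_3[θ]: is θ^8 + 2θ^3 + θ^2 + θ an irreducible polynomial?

Write P(θ) = θ^8 + 2θ^3 + θ^2 + θ.
Check for roots in 𝔽_3: P(0) = 0 → root; P(1) = 2; P(2) = 2.
P(0) = 0, so (θ) divides P(θ); P is reducible.

No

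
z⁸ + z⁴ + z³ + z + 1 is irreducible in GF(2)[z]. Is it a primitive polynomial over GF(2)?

No

Write f(z) = z⁸ + z⁴ + z³ + z + 1.
|GF(2^8)^×| = 2^8 − 1 = 255. Prime factorization: 255 = 3·5·17.
f is primitive ⇔ z has order 255 in GF(2)[z]/(f), i.e. z^(255/q) ≠ 1 for each prime q | 255.
z^(85) mod f = z⁷ + z⁵ + z⁴ + z³ + z² + 1.
z^(51) mod f = 1
z^(15) mod f = z⁵ + z³ + z² + z + 1.
Since z^(51) = 1, the order of z divides 51 < 255; not primitive.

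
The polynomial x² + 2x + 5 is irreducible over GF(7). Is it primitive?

Yes

Write f(x) = x² + 2x + 5.
|GF(7^2)^×| = 7^2 − 1 = 48. Prime factorization: 48 = 2^4·3.
f is primitive ⇔ x has order 48 in GF(7)[x]/(f), i.e. x^(48/q) ≠ 1 for each prime q | 48.
x^(24) mod f = 6.
x^(16) mod f = 4.
None equal 1, so x has full order 48; f is primitive.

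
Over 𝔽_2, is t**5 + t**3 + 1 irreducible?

Yes

Write P(t) = t**5 + t**3 + 1.
Check for roots in 𝔽_2: P(0) = 1; P(1) = 1.
No roots, so no linear factors.
Monic irreducibles of degree 2 over GF(2): t**2 + t + 1.
None of them divide P (all give nonzero remainder).
No irreducible factor of degree ≤ 2 exists, so P is irreducible over GF(2).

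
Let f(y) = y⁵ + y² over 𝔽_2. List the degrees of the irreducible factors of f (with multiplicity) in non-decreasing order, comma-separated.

Roots in 𝔽_2: f(0) = 0 → root; f(1) = 0 → root.
Linear factors from roots: (y), (y + 1).
Complete factorization: f(y) = (y + 1)·(y)^2·(y² + y + 1).
Factor degrees with multiplicity: 1 + 1 + 1 + 2 = 5.

1, 1, 1, 2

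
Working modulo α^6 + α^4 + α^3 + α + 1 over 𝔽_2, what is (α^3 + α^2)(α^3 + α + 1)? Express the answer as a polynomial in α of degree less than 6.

α^5 + α^3 + α^2 + α + 1

Multiply in 𝔽_2[α]: (α^3 + α^2)·(α^3 + α + 1) = α^6 + α^5 + α^4 + α^2.
Reduce using α^6 ≡ α^4 + α^3 + α + 1 (mod α^6 + α^4 + α^3 + α + 1).
Reduced: α^5 + α^3 + α^2 + α + 1.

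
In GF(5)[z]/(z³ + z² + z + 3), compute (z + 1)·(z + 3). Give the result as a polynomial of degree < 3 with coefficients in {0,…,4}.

z^2 + 4z + 3

Multiply in GF(5)[z]: (z + 1)·(z + 3) = z² + 4z + 3.
Reduced: z² + 4z + 3.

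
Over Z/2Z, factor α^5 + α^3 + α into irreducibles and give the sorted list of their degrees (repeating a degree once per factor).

1, 2, 2

Write h(α) = α^5 + α^3 + α.
Roots in Z/2Z: h(0) = 0 → root; h(1) = 1.
Linear factors from roots: (α).
Complete factorization: h(α) = (α)·(α^2 + α + 1)^2.
Factor degrees with multiplicity: 1 + 2 + 2 = 5.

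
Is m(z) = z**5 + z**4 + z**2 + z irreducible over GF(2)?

Check for roots in GF(2): m(0) = 0 → root; m(1) = 0 → root.
m(0) = 0, so (z) divides m(z); m is reducible.

No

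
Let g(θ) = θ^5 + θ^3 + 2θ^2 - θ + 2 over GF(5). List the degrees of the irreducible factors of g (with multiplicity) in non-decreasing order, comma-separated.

1, 2, 2

Roots in GF(5): g(0) = 2; g(1) = 0 → root; g(2) = 3; g(3) = 2; g(4) = 3.
Linear factors from roots: (θ - 1).
Complete factorization: g(θ) = (θ - 1)·(θ^2 + 2θ - 2)·(θ^2 - θ + 1).
Factor degrees with multiplicity: 1 + 2 + 2 = 5.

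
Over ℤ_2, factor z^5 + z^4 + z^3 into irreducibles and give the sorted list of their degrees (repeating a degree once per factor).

Write f(z) = z^5 + z^4 + z^3.
Roots in ℤ_2: f(0) = 0 → root; f(1) = 1.
Linear factors from roots: (z).
Complete factorization: f(z) = (z)^3·(z^2 + z + 1).
Factor degrees with multiplicity: 1 + 1 + 1 + 2 = 5.

1, 1, 1, 2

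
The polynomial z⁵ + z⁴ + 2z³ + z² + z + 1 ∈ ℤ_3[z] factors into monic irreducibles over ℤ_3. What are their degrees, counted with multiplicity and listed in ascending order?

Write g(z) = z⁵ + z⁴ + 2z³ + z² + z + 1.
Roots in ℤ_3: g(0) = 1; g(1) = 1; g(2) = 2.
Complete factorization: g(z) = (z⁵ + z⁴ + 2z³ + z² + z + 1).
Factor degrees with multiplicity: 5 = 5.

5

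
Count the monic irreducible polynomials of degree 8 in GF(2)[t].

30

The number of monic irreducibles of degree 8 over GF(2) is (1/8)·Σ_{d∣8} μ(8/d) 2^d.
Divisors of 8: 1, 2, 4, 8; μ(8/d) for each: 0, 0, -1, 1.
Σ = − 2^4 + 2^8 = 240.
N = 240/8 = 30.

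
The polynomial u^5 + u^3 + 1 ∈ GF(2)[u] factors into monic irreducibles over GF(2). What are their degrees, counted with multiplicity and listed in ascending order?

Write g(u) = u^5 + u^3 + 1.
Roots in GF(2): g(0) = 1; g(1) = 1.
Complete factorization: g(u) = (u^5 + u^3 + 1).
Factor degrees with multiplicity: 5 = 5.

5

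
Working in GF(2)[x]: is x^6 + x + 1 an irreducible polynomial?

Yes

Write P(x) = x^6 + x + 1.
Check for roots in GF(2): P(0) = 1; P(1) = 1.
No roots, so no linear factors.
Monic irreducibles of degree 2 over GF(2): x^2 + x + 1.
None of them divide P (all give nonzero remainder).
Monic irreducibles of degree 3 over GF(2): x^3 + x + 1, x^3 + x^2 + 1.
None of them divide P (all give nonzero remainder).
No irreducible factor of degree ≤ 3 exists, so P is irreducible over GF(2).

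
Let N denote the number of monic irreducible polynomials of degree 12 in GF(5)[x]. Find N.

Gauss's count: N_{5}(12) = (1/12) Σ_{d|12} μ(12/d)·5^d.
Divisors of 12: 1, 2, 3, 4, 6, 12; μ(12/d) for each: 0, 1, 0, -1, -1, 1.
Σ = 5^2 − 5^4 − 5^6 + 5^12 = 244124400.
N = 244124400/12 = 20343700.

20343700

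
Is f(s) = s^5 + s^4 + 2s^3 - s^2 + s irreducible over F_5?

Check for roots in F_5: f(0) = 0 → root; f(1) = 4; f(2) = 2; f(3) = 2; f(4) = 1.
f(0) = 0, so (s) divides f(s); f is reducible.

No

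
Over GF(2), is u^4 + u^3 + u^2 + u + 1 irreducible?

Write f(u) = u^4 + u^3 + u^2 + u + 1.
Check for roots in GF(2): f(0) = 1; f(1) = 1.
No roots, so no linear factors.
Monic irreducibles of degree 2 over GF(2): u^2 + u + 1.
None of them divide f (all give nonzero remainder).
No irreducible factor of degree ≤ 2 exists, so f is irreducible over GF(2).

Yes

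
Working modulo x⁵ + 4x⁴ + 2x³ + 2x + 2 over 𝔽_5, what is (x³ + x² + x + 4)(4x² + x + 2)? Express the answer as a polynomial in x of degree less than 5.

Multiply in 𝔽_5[x]: (x³ + x² + x + 4)·(4x² + x + 2) = 4x⁵ + 2x³ + 4x² + x + 3.
Reduce using x⁵ ≡ x⁴ + 3x³ + 3x + 3 (mod x⁵ + 4x⁴ + 2x³ + 2x + 2).
Reduced: 4x⁴ + 4x³ + 4x² + 3x.

4x^4 + 4x^3 + 4x^2 + 3x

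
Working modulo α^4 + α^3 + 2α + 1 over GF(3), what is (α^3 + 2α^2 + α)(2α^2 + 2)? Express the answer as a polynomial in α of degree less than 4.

Multiply in GF(3)[α]: (α^3 + 2α^2 + α)·(2α^2 + 2) = 2α^5 + α^4 + α^3 + α^2 + 2α.
Reduce using α^4 ≡ 2α^3 + α + 2 (mod α^4 + α^3 + 2α + 1).
Reduced: 2α^3 + 2α + 1.

2α^3 + 2α + 1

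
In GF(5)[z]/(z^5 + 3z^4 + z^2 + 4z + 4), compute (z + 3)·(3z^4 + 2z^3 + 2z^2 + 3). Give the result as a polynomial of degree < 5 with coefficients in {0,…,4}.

Multiply in GF(5)[z]: (z + 3)·(3z^4 + 2z^3 + 2z^2 + 3) = 3z^5 + z^4 + 3z^3 + z^2 + 3z + 4.
Reduce using z^5 ≡ 2z^4 + 4z^2 + z + 1 (mod z^5 + 3z^4 + z^2 + 4z + 4).
Reduced: 2z^4 + 3z^3 + 3z^2 + z + 2.

2z^4 + 3z^3 + 3z^2 + z + 2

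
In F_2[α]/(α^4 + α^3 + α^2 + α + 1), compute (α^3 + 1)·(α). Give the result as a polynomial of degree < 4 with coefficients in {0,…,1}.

Multiply in F_2[α]: (α^3 + 1)·(α) = α^4 + α.
Reduce using α^4 ≡ α^3 + α^2 + α + 1 (mod α^4 + α^3 + α^2 + α + 1).
Reduced: α^3 + α^2 + 1.

α^3 + α^2 + 1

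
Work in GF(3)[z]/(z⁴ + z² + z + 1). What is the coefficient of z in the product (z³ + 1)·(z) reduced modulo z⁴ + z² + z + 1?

0

Multiply in GF(3)[z]: (z³ + 1)·(z) = z⁴ + z.
Reduce using z⁴ ≡ 2z² + 2z + 2 (mod z⁴ + z² + z + 1).
Reduced: 2z² + 2.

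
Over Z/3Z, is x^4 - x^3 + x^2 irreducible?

Write g(x) = x^4 - x^3 + x^2.
Check for roots in Z/3Z: g(0) = 0 → root; g(1) = 1; g(2) = 0 → root.
g(0) = 0, so (x) divides g(x); g is reducible.

No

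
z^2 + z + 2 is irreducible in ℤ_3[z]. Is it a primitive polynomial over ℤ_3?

Yes

Write f(z) = z^2 + z + 2.
|GF(3^2)^×| = 3^2 − 1 = 8. Prime factorization: 8 = 2^3.
f is primitive ⇔ z has order 8 in GF(3)[z]/(f), i.e. z^(8/q) ≠ 1 for each prime q | 8.
z^(4) mod f = 2.
None equal 1, so z has full order 8; f is primitive.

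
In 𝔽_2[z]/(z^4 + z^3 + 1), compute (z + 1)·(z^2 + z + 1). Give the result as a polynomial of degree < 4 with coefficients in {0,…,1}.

Multiply in 𝔽_2[z]: (z + 1)·(z^2 + z + 1) = z^3 + 1.
Reduced: z^3 + 1.

z^3 + 1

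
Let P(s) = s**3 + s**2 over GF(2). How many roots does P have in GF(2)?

Evaluate at each of the 2 elements of GF(2):
P(0) = 0 → root; P(1) = 0 → root.
Roots: {0, 1}.

2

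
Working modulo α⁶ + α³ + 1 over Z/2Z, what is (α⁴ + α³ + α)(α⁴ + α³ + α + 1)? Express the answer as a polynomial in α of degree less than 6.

α^5 + α^4 + α + 1

Multiply in Z/2Z[α]: (α⁴ + α³ + α)·(α⁴ + α³ + α + 1) = α⁸ + α⁶ + α⁴ + α³ + α² + α.
Reduce using α⁶ ≡ α³ + 1 (mod α⁶ + α³ + 1).
Reduced: α⁵ + α⁴ + α + 1.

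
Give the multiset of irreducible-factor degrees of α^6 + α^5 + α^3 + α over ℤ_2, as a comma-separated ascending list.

Write g(α) = α^6 + α^5 + α^3 + α.
Roots in ℤ_2: g(0) = 0 → root; g(1) = 0 → root.
Linear factors from roots: (α), (α + 1).
Complete factorization: g(α) = (α)·(α + 1)·(α^4 + α + 1).
Factor degrees with multiplicity: 1 + 1 + 4 = 6.

1, 1, 4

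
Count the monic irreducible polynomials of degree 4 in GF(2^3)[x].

Gauss's count: N_{8}(4) = (1/4) Σ_{d|4} μ(4/d)·8^d.
Divisors of 4: 1, 2, 4; μ(4/d) for each: 0, -1, 1.
Σ = − 8^2 + 8^4 = 4032.
N = 4032/4 = 1008.

1008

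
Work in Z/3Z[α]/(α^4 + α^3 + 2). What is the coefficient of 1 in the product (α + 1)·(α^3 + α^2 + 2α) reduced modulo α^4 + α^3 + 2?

1

Multiply in Z/3Z[α]: (α + 1)·(α^3 + α^2 + 2α) = α^4 + 2α^3 + 2α.
Reduce using α^4 ≡ 2α^3 + 1 (mod α^4 + α^3 + 2).
Reduced: α^3 + 2α + 1.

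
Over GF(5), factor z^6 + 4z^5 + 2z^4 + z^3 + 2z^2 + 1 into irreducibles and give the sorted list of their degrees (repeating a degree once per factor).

6

Write h(z) = z^6 + 4z^5 + 2z^4 + z^3 + 2z^2 + 1.
Roots in GF(5): h(0) = 1; h(1) = 1; h(2) = 1; h(3) = 4; h(4) = 1.
Complete factorization: h(z) = (z^6 + 4z^5 + 2z^4 + z^3 + 2z^2 + 1).
Factor degrees with multiplicity: 6 = 6.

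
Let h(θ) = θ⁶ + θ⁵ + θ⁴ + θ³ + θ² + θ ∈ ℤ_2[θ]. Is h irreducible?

No

Check for roots in ℤ_2: h(0) = 0 → root; h(1) = 0 → root.
h(0) = 0, so (θ) divides h(θ); h is reducible.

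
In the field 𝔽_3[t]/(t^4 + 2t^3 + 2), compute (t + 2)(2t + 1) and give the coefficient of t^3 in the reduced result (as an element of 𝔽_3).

0

Multiply in 𝔽_3[t]: (t + 2)·(2t + 1) = 2t^2 + 2t + 2.
Reduced: 2t^2 + 2t + 2.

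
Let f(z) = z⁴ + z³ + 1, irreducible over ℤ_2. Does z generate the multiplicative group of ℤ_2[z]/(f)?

|GF(2^4)^×| = 2^4 − 1 = 15. Prime factorization: 15 = 3·5.
f is primitive ⇔ z has order 15 in GF(2)[z]/(f), i.e. z^(15/q) ≠ 1 for each prime q | 15.
z^(5) mod f = z³ + z + 1.
z^(3) mod f = z³.
None equal 1, so z has full order 15; f is primitive.

Yes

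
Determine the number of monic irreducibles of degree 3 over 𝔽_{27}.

6552

By the necklace-counting formula, N_27(3) = (1/3) Σ_{d|3} μ(3/d)·27^d.
Divisors of 3: 1, 3; μ(3/d) for each: -1, 1.
Σ = − 27^1 + 27^3 = 19656.
N = 19656/3 = 6552.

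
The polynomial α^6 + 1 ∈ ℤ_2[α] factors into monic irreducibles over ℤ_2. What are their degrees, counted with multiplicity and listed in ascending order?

1, 1, 2, 2

Write f(α) = α^6 + 1.
Roots in ℤ_2: f(0) = 1; f(1) = 0 → root.
Linear factors from roots: (α + 1).
Complete factorization: f(α) = (α + 1)^2·(α^2 + α + 1)^2.
Factor degrees with multiplicity: 1 + 1 + 2 + 2 = 6.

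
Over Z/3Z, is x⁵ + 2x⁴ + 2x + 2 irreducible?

Write P(x) = x⁵ + 2x⁴ + 2x + 2.
Check for roots in Z/3Z: P(0) = 2; P(1) = 1; P(2) = 1.
No roots, so no linear factors.
Monic irreducibles of degree 2 over GF(3): x² + 1, x² + x + 2, x² + 2x + 2.
None of them divide P (all give nonzero remainder).
No irreducible factor of degree ≤ 2 exists, so P is irreducible over GF(3).

Yes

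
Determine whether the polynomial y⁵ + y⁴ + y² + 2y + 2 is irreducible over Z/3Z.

Write P(y) = y⁵ + y⁴ + y² + 2y + 2.
Check for roots in Z/3Z: P(0) = 2; P(1) = 1; P(2) = 1.
No roots, so no linear factors.
Monic irreducibles of degree 2 over GF(3): y² + 1, y² + y + 2, y² + 2y + 2.
None of them divide P (all give nonzero remainder).
No irreducible factor of degree ≤ 2 exists, so P is irreducible over GF(3).

Yes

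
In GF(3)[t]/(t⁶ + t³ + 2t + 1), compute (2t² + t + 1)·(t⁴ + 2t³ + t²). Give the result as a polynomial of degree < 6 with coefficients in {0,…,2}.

2t^5 + 2t^4 + t^3 + t^2 + 2t + 1

Multiply in GF(3)[t]: (2t² + t + 1)·(t⁴ + 2t³ + t²) = 2t⁶ + 2t⁵ + 2t⁴ + t².
Reduce using t⁶ ≡ 2t³ + t + 2 (mod t⁶ + t³ + 2t + 1).
Reduced: 2t⁵ + 2t⁴ + t³ + t² + 2t + 1.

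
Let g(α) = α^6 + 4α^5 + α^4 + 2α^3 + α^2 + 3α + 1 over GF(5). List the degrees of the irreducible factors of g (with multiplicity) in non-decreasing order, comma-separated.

Roots in GF(5): g(0) = 1; g(1) = 3; g(2) = 0 → root; g(3) = 0 → root; g(4) = 0 → root.
Linear factors from roots: (α + 3), (α + 2), (α + 1).
Complete factorization: g(α) = (α + 1)·(α + 2)·(α + 3)^2·(α^2 + 2).
Factor degrees with multiplicity: 1 + 1 + 1 + 1 + 2 = 6.

1, 1, 1, 1, 2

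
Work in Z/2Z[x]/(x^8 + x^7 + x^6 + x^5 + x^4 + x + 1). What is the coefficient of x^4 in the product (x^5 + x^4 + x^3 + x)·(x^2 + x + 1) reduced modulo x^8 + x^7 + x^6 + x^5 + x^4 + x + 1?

Multiply in Z/2Z[x]: (x^5 + x^4 + x^3 + x)·(x^2 + x + 1) = x^7 + x^5 + x^2 + x.
Reduced: x^7 + x^5 + x^2 + x.

0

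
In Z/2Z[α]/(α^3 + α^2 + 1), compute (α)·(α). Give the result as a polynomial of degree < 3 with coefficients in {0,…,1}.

Multiply in Z/2Z[α]: (α)·(α) = α^2.
Reduced: α^2.

α^2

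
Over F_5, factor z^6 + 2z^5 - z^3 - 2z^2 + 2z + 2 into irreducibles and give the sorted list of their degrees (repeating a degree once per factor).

Write h(z) = z^6 + 2z^5 - z^3 - 2z^2 + 2z + 2.
Roots in F_5: h(0) = 2; h(1) = 4; h(2) = 3; h(3) = 3; h(4) = 3.
Complete factorization: h(z) = (z^6 + 2z^5 - z^3 - 2z^2 + 2z + 2).
Factor degrees with multiplicity: 6 = 6.

6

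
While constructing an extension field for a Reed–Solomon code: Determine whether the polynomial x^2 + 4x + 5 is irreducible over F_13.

Write P(x) = x^2 + 4x + 5.
Check each element of F_13 for a root: P(0)=5, P(1)=10, P(2)=4, P(3)=0, P(4)=11, P(5)=11, P(6)=0, P(7)=4, P(8)=10, P(9)=5, P(10)=2, P(11)=1, P(12)=2.
P(3) = 0, so (x − 3) divides P(x); P is reducible.

No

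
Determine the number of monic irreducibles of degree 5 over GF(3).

48

x^(3^5) − x is the product of all monic irreducibles of degree dividing 5; Möbius inversion gives N = (1/5) Σ μ(5/d)·3^d.
Divisors of 5: 1, 5; μ(5/d) for each: -1, 1.
Σ = − 3^1 + 3^5 = 240.
N = 240/5 = 48.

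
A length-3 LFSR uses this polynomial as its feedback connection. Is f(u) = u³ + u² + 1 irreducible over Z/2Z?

Check for roots in Z/2Z: f(0) = 1; f(1) = 1.
No roots. A degree-3 polynomial over a field with no linear factor is irreducible.

Yes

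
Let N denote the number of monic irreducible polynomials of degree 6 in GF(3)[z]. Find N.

x^(3^6) − x is the product of all monic irreducibles of degree dividing 6; Möbius inversion gives N = (1/6) Σ μ(6/d)·3^d.
Divisors of 6: 1, 2, 3, 6; μ(6/d) for each: 1, -1, -1, 1.
Σ = 3^1 − 3^2 − 3^3 + 3^6 = 696.
N = 696/6 = 116.

116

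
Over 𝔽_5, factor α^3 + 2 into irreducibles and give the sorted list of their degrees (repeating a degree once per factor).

1, 2

Write f(α) = α^3 + 2.
Roots in 𝔽_5: f(0) = 2; f(1) = 3; f(2) = 0 → root; f(3) = 4; f(4) = 1.
Linear factors from roots: (α - 2).
Complete factorization: f(α) = (α - 2)·(α^2 + 2α - 1).
Factor degrees with multiplicity: 1 + 2 = 3.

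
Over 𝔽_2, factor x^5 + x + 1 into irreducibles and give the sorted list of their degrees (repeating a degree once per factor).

Write g(x) = x^5 + x + 1.
Roots in 𝔽_2: g(0) = 1; g(1) = 1.
Complete factorization: g(x) = (x^2 + x + 1)·(x^3 + x^2 + 1).
Factor degrees with multiplicity: 2 + 3 = 5.

2, 3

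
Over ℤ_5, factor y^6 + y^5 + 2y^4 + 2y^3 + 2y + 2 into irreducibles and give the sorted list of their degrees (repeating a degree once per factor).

Write f(y) = y^6 + y^5 + 2y^4 + 2y^3 + 2y + 2.
Roots in ℤ_5: f(0) = 2; f(1) = 0 → root; f(2) = 0 → root; f(3) = 1; f(4) = 0 → root.
Linear factors from roots: (y + 4), (y + 3), (y + 1).
Complete factorization: f(y) = (y + 1)·(y + 3)·(y + 4)·(y^3 + 3y^2 + 4y + 1).
Factor degrees with multiplicity: 1 + 1 + 1 + 3 = 6.

1, 1, 1, 3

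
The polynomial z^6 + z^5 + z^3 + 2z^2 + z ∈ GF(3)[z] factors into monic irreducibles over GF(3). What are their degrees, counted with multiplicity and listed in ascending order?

Write h(z) = z^6 + z^5 + z^3 + 2z^2 + z.
Roots in GF(3): h(0) = 0 → root; h(1) = 0 → root; h(2) = 0 → root.
Linear factors from roots: (z), (z + 2), (z + 1).
Complete factorization: h(z) = (z)·(z + 1)·(z + 2)·(z^3 + z^2 + z + 2).
Factor degrees with multiplicity: 1 + 1 + 1 + 3 = 6.

1, 1, 1, 3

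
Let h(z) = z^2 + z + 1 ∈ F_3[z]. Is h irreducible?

Check for roots in F_3: h(0) = 1; h(1) = 0 → root; h(2) = 1.
h(1) = 0, so (z − 1) divides h(z); h is reducible.

No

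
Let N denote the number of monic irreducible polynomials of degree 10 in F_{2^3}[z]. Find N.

107370900

Gauss's count: N_{8}(10) = (1/10) Σ_{d|10} μ(10/d)·8^d.
Divisors of 10: 1, 2, 5, 10; μ(10/d) for each: 1, -1, -1, 1.
Σ = 8^1 − 8^2 − 8^5 + 8^10 = 1073709000.
N = 1073709000/10 = 107370900.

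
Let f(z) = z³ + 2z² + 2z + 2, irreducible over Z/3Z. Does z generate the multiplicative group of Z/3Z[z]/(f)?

|GF(3^3)^×| = 3^3 − 1 = 26. Prime factorization: 26 = 2·13.
f is primitive ⇔ z has order 26 in GF(3)[z]/(f), i.e. z^(26/q) ≠ 1 for each prime q | 26.
z^(13) mod f = 1
z^(2) mod f = z².
Since z^(13) = 1, the order of z divides 13 < 26; not primitive.

No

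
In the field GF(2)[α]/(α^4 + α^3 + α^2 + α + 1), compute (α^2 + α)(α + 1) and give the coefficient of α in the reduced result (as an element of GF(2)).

1

Multiply in GF(2)[α]: (α^2 + α)·(α + 1) = α^3 + α.
Reduced: α^3 + α.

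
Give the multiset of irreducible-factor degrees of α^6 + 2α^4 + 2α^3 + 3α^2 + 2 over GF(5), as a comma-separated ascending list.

Write f(α) = α^6 + 2α^4 + 2α^3 + 3α^2 + 2.
Roots in GF(5): f(0) = 2; f(1) = 0 → root; f(2) = 1; f(3) = 4; f(4) = 1.
Linear factors from roots: (α + 4).
Complete factorization: f(α) = (α + 4)·(α^2 + 2α + 4)·(α^3 + 4α^2 + α + 2).
Factor degrees with multiplicity: 1 + 2 + 3 = 6.

1, 2, 3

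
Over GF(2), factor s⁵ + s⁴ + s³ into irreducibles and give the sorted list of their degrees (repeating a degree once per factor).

1, 1, 1, 2

Write g(s) = s⁵ + s⁴ + s³.
Roots in GF(2): g(0) = 0 → root; g(1) = 1.
Linear factors from roots: (s).
Complete factorization: g(s) = (s)^3·(s² + s + 1).
Factor degrees with multiplicity: 1 + 1 + 1 + 2 = 5.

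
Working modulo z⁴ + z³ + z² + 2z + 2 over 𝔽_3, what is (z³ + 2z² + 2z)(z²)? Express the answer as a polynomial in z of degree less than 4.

Multiply in 𝔽_3[z]: (z³ + 2z² + 2z)·(z²) = z⁵ + 2z⁴ + 2z³.
Reduce using z⁴ ≡ 2z³ + 2z² + z + 1 (mod z⁴ + z³ + z² + 2z + 2).
Reduced: 2z + 1.

2z + 1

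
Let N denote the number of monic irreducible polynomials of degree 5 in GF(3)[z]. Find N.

48

x^(3^5) − x is the product of all monic irreducibles of degree dividing 5; Möbius inversion gives N = (1/5) Σ μ(5/d)·3^d.
Divisors of 5: 1, 5; μ(5/d) for each: -1, 1.
Σ = − 3^1 + 3^5 = 240.
N = 240/5 = 48.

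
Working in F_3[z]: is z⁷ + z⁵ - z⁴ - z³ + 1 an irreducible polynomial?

Write P(z) = z⁷ + z⁵ - z⁴ - z³ + 1.
Check for roots in F_3: P(0) = 1; P(1) = 1; P(2) = 2.
No roots, so no linear factors.
Monic irreducibles of degree 2 over GF(3): z² + 1, z² + z - 1, z² - z - 1.
None of them divide P (all give nonzero remainder).
Degree-3 irreducible divisors: test the 8 monic irreducibles of degree 3 over GF(3).
None of them divide P (all give nonzero remainder).
No irreducible factor of degree ≤ 3 exists, so P is irreducible over GF(3).

Yes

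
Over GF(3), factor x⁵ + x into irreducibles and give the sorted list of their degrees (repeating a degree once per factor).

1, 2, 2

Write g(x) = x⁵ + x.
Roots in GF(3): g(0) = 0 → root; g(1) = 2; g(2) = 1.
Linear factors from roots: (x).
Complete factorization: g(x) = (x)·(x² + x - 1)·(x² - x - 1).
Factor degrees with multiplicity: 1 + 2 + 2 = 5.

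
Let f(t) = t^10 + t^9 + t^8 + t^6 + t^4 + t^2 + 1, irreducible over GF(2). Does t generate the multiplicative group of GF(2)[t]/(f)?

Yes

|GF(2^10)^×| = 2^10 − 1 = 1023. Prime factorization: 1023 = 3·11·31.
f is primitive ⇔ t has order 1023 in GF(2)[t]/(f), i.e. t^(1023/q) ≠ 1 for each prime q | 1023.
t^(341) mod f = t^9 + t^8 + t^6 + t^5 + t^3 + t^2 + 1.
t^(93) mod f = t^9 + t^7 + t^6 + t^5 + t^4 + t^3 + t^2 + t.
t^(33) mod f = t^8 + t^7 + t^5 + t^4 + t^2.
None equal 1, so t has full order 1023; f is primitive.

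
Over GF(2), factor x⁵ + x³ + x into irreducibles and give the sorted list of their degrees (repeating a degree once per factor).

1, 2, 2

Write h(x) = x⁵ + x³ + x.
Roots in GF(2): h(0) = 0 → root; h(1) = 1.
Linear factors from roots: (x).
Complete factorization: h(x) = (x)·(x² + x + 1)^2.
Factor degrees with multiplicity: 1 + 2 + 2 = 5.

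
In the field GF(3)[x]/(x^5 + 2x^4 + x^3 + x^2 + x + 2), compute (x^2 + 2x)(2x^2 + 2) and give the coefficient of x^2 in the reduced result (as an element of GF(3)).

2

Multiply in GF(3)[x]: (x^2 + 2x)·(2x^2 + 2) = 2x^4 + x^3 + 2x^2 + x.
Reduced: 2x^4 + x^3 + 2x^2 + x.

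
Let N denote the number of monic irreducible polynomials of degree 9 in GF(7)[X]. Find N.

The number of monic irreducibles of degree 9 over GF(7) is (1/9)·Σ_{d∣9} μ(9/d) 7^d.
Divisors of 9: 1, 3, 9; μ(9/d) for each: 0, -1, 1.
Σ = − 7^3 + 7^9 = 40353264.
N = 40353264/9 = 4483696.

4483696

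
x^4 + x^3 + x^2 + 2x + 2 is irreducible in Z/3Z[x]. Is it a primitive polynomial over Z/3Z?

Write f(x) = x^4 + x^3 + x^2 + 2x + 2.
|GF(3^4)^×| = 3^4 − 1 = 80. Prime factorization: 80 = 2^4·5.
f is primitive ⇔ x has order 80 in GF(3)[x]/(f), i.e. x^(80/q) ≠ 1 for each prime q | 80.
x^(40) mod f = 2.
x^(16) mod f = 2x^3 + 1.
None equal 1, so x has full order 80; f is primitive.

Yes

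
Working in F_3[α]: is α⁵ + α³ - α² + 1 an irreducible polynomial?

Yes

Write h(α) = α⁵ + α³ - α² + 1.
Check for roots in F_3: h(0) = 1; h(1) = 2; h(2) = 1.
No roots, so no linear factors.
Monic irreducibles of degree 2 over GF(3): α² + 1, α² + α - 1, α² - α - 1.
None of them divide h (all give nonzero remainder).
No irreducible factor of degree ≤ 2 exists, so h is irreducible over GF(3).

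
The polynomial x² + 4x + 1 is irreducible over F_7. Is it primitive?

Write f(x) = x² + 4x + 1.
|GF(7^2)^×| = 7^2 − 1 = 48. Prime factorization: 48 = 2^4·3.
f is primitive ⇔ x has order 48 in GF(7)[x]/(f), i.e. x^(48/q) ≠ 1 for each prime q | 48.
x^(24) mod f = 1
x^(16) mod f = 1
Since x^(24) = 1, the order of x divides 24 < 48; not primitive.

No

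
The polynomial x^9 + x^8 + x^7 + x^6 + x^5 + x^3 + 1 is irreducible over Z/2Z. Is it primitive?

Write f(x) = x^9 + x^8 + x^7 + x^6 + x^5 + x^3 + 1.
|GF(2^9)^×| = 2^9 − 1 = 511. Prime factorization: 511 = 7·73.
f is primitive ⇔ x has order 511 in GF(2)[x]/(f), i.e. x^(511/q) ≠ 1 for each prime q | 511.
x^(73) mod f = x^7 + x^6 + x^5 + x^4 + x + 1.
x^(7) mod f = x^7.
None equal 1, so x has full order 511; f is primitive.

Yes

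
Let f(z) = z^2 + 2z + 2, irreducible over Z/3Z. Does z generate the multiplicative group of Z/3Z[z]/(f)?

Yes

|GF(3^2)^×| = 3^2 − 1 = 8. Prime factorization: 8 = 2^3.
f is primitive ⇔ z has order 8 in GF(3)[z]/(f), i.e. z^(8/q) ≠ 1 for each prime q | 8.
z^(4) mod f = 2.
None equal 1, so z has full order 8; f is primitive.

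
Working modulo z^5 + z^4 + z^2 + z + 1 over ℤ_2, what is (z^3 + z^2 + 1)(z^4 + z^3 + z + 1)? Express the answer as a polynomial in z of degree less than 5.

z^4 + z^3 + z^2 + 1

Multiply in ℤ_2[z]: (z^3 + z^2 + 1)·(z^4 + z^3 + z + 1) = z^7 + z^5 + z^3 + z^2 + z + 1.
Reduce using z^5 ≡ z^4 + z^2 + z + 1 (mod z^5 + z^4 + z^2 + z + 1).
Reduced: z^4 + z^3 + z^2 + 1.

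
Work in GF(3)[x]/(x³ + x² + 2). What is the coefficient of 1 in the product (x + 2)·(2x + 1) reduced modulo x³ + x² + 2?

2

Multiply in GF(3)[x]: (x + 2)·(2x + 1) = 2x² + 2x + 2.
Reduced: 2x² + 2x + 2.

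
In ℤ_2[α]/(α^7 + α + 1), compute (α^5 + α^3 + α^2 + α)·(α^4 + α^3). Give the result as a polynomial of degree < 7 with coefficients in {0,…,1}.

α^4 + α^3 + 1

Multiply in ℤ_2[α]: (α^5 + α^3 + α^2 + α)·(α^4 + α^3) = α^9 + α^8 + α^7 + α^4.
Reduce using α^7 ≡ α + 1 (mod α^7 + α + 1).
Reduced: α^4 + α^3 + 1.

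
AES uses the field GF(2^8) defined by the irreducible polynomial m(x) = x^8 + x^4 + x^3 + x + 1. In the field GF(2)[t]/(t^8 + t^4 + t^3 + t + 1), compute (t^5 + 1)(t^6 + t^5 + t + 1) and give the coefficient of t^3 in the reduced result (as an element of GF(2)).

0

Multiply in GF(2)[t]: (t^5 + 1)·(t^6 + t^5 + t + 1) = t^11 + t^10 + t + 1.
Reduce using t^8 ≡ t^4 + t^3 + t + 1 (mod t^8 + t^4 + t^3 + t + 1).
Reduced: t^7 + t^5 + t^4 + t^2 + t + 1.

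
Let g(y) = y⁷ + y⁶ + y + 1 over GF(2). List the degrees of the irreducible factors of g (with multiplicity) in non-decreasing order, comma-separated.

Roots in GF(2): g(0) = 1; g(1) = 0 → root.
Linear factors from roots: (y + 1).
Complete factorization: g(y) = (y + 1)^3·(y² + y + 1)^2.
Factor degrees with multiplicity: 1 + 1 + 1 + 2 + 2 = 7.

1, 1, 1, 2, 2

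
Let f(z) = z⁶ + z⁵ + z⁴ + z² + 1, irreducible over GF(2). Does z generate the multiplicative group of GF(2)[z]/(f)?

No

|GF(2^6)^×| = 2^6 − 1 = 63. Prime factorization: 63 = 3^2·7.
f is primitive ⇔ z has order 63 in GF(2)[z]/(f), i.e. z^(63/q) ≠ 1 for each prime q | 63.
z^(21) mod f = 1
z^(9) mod f = z³ + 1.
Since z^(21) = 1, the order of z divides 21 < 63; not primitive.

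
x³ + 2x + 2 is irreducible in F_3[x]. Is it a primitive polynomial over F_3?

No

Write f(x) = x³ + 2x + 2.
|GF(3^3)^×| = 3^3 − 1 = 26. Prime factorization: 26 = 2·13.
f is primitive ⇔ x has order 26 in GF(3)[x]/(f), i.e. x^(26/q) ≠ 1 for each prime q | 26.
x^(13) mod f = 1
x^(2) mod f = x².
Since x^(13) = 1, the order of x divides 13 < 26; not primitive.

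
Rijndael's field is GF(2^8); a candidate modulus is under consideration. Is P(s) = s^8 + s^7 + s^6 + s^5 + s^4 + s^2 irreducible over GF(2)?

Check for roots in GF(2): P(0) = 0 → root; P(1) = 0 → root.
P(0) = 0, so (s) divides P(s); P is reducible.

No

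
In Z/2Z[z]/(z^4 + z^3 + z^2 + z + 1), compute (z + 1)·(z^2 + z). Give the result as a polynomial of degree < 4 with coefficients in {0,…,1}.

z^3 + z

Multiply in Z/2Z[z]: (z + 1)·(z^2 + z) = z^3 + z.
Reduced: z^3 + z.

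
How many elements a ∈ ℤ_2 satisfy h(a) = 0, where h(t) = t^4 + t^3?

2

Evaluate at each of the 2 elements of ℤ_2:
h(0) = 0 → root; h(1) = 0 → root.
Roots: {0, 1}.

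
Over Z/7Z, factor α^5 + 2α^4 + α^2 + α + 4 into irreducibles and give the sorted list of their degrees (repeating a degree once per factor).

Write f(α) = α^5 + 2α^4 + α^2 + α + 4.
Complete factorization: f(α) = (α^2 + 6α + 3)·(α^3 + 3α^2 + 6).
Factor degrees with multiplicity: 2 + 3 = 5.

2, 3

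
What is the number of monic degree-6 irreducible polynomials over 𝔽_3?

116

By the necklace-counting formula, N_3(6) = (1/6) Σ_{d|6} μ(6/d)·3^d.
Divisors of 6: 1, 2, 3, 6; μ(6/d) for each: 1, -1, -1, 1.
Σ = 3^1 − 3^2 − 3^3 + 3^6 = 696.
N = 696/6 = 116.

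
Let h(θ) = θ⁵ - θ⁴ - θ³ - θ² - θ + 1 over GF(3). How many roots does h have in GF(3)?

Evaluate at each of the 3 elements of GF(3):
h(0) = 1; h(1) = 1; h(2) = 0 → root.
Roots: {2}.

1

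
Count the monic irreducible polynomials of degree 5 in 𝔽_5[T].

624

Gauss's count: N_{5}(5) = (1/5) Σ_{d|5} μ(5/d)·5^d.
Divisors of 5: 1, 5; μ(5/d) for each: -1, 1.
Σ = − 5^1 + 5^5 = 3120.
N = 3120/5 = 624.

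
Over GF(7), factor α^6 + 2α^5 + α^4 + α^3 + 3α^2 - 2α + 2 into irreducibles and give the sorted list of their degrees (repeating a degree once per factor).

6

Write h(α) = α^6 + 2α^5 + α^4 + α^3 + 3α^2 - 2α + 2.
Complete factorization: h(α) = (α^6 + 2α^5 + α^4 + α^3 + 3α^2 - 2α + 2).
Factor degrees with multiplicity: 6 = 6.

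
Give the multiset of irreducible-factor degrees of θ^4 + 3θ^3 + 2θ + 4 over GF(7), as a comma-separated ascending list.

Write f(θ) = θ^4 + 3θ^3 + 2θ + 4.
Linear factors from roots: (θ + 1).
Complete factorization: f(θ) = (θ + 1)^2·(θ^2 + θ + 4).
Factor degrees with multiplicity: 1 + 1 + 2 = 4.

1, 1, 2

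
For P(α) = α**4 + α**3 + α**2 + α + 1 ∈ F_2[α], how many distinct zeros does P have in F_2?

0

Evaluate at each of the 2 elements of F_2:
P(0) = 1; P(1) = 1.
No element is a root.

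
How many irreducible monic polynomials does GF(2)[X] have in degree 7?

x^(2^7) − x is the product of all monic irreducibles of degree dividing 7; Möbius inversion gives N = (1/7) Σ μ(7/d)·2^d.
Divisors of 7: 1, 7; μ(7/d) for each: -1, 1.
Σ = − 2^1 + 2^7 = 126.
N = 126/7 = 18.

18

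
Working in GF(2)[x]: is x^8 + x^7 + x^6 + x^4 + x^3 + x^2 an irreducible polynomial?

Write m(x) = x^8 + x^7 + x^6 + x^4 + x^3 + x^2.
Check for roots in GF(2): m(0) = 0 → root; m(1) = 0 → root.
m(0) = 0, so (x) divides m(x); m is reducible.

No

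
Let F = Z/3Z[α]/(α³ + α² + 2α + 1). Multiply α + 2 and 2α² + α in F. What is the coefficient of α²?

Multiply in Z/3Z[α]: (α + 2)·(2α² + α) = 2α³ + 2α² + 2α.
Reduce using α³ ≡ 2α² + α + 2 (mod α³ + α² + 2α + 1).
Reduced: α + 1.

0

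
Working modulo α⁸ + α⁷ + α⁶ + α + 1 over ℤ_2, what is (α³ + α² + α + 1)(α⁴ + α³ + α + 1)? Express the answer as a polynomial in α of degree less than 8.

Multiply in ℤ_2[α]: (α³ + α² + α + 1)·(α⁴ + α³ + α + 1) = α⁷ + α⁴ + α³ + 1.
Reduced: α⁷ + α⁴ + α³ + 1.

α^7 + α^4 + α^3 + 1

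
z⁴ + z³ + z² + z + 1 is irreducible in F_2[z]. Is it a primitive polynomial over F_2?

Write f(z) = z⁴ + z³ + z² + z + 1.
|GF(2^4)^×| = 2^4 − 1 = 15. Prime factorization: 15 = 3·5.
f is primitive ⇔ z has order 15 in GF(2)[z]/(f), i.e. z^(15/q) ≠ 1 for each prime q | 15.
z^(5) mod f = 1
z^(3) mod f = z³.
Since z^(5) = 1, the order of z divides 5 < 15; not primitive.

No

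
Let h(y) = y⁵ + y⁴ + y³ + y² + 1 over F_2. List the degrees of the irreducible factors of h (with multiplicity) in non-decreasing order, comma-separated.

Roots in F_2: h(0) = 1; h(1) = 1.
Complete factorization: h(y) = (y⁵ + y⁴ + y³ + y² + 1).
Factor degrees with multiplicity: 5 = 5.

5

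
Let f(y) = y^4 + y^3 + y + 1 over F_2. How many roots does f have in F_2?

1

Evaluate at each of the 2 elements of F_2:
f(0) = 1; f(1) = 0 → root.
Roots: {1}.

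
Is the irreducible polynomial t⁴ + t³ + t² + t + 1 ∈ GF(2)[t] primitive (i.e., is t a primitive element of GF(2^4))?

No

Write f(t) = t⁴ + t³ + t² + t + 1.
|GF(2^4)^×| = 2^4 − 1 = 15. Prime factorization: 15 = 3·5.
f is primitive ⇔ t has order 15 in GF(2)[t]/(f), i.e. t^(15/q) ≠ 1 for each prime q | 15.
t^(5) mod f = 1
t^(3) mod f = t³.
Since t^(5) = 1, the order of t divides 5 < 15; not primitive.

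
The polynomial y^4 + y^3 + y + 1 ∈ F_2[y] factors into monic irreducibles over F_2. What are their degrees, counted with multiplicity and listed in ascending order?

Write h(y) = y^4 + y^3 + y + 1.
Roots in F_2: h(0) = 1; h(1) = 0 → root.
Linear factors from roots: (y + 1).
Complete factorization: h(y) = (y + 1)^2·(y^2 + y + 1).
Factor degrees with multiplicity: 1 + 1 + 2 = 4.

1, 1, 2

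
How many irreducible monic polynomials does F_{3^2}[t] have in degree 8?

By the necklace-counting formula, N_9(8) = (1/8) Σ_{d|8} μ(8/d)·9^d.
Divisors of 8: 1, 2, 4, 8; μ(8/d) for each: 0, 0, -1, 1.
Σ = − 9^4 + 9^8 = 43040160.
N = 43040160/8 = 5380020.

5380020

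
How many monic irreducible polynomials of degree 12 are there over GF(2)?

Gauss's count: N_{2}(12) = (1/12) Σ_{d|12} μ(12/d)·2^d.
Divisors of 12: 1, 2, 3, 4, 6, 12; μ(12/d) for each: 0, 1, 0, -1, -1, 1.
Σ = 2^2 − 2^4 − 2^6 + 2^12 = 4020.
N = 4020/12 = 335.

335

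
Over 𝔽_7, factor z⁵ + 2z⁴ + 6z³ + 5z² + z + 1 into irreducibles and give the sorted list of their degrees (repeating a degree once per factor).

1, 1, 3

Write g(z) = z⁵ + 2z⁴ + 6z³ + 5z² + z + 1.
Linear factors from roots: (z + 4), (z + 1).
Complete factorization: g(z) = (z + 1)·(z + 4)·(z³ + 4z² + 3z + 2).
Factor degrees with multiplicity: 1 + 1 + 3 = 5.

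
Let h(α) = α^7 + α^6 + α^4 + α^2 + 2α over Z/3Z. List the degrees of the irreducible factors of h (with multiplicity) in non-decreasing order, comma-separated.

1, 1, 1, 1, 1, 2

Roots in Z/3Z: h(0) = 0 → root; h(1) = 0 → root; h(2) = 0 → root.
Linear factors from roots: (α), (α + 2), (α + 1).
Complete factorization: h(α) = (α)·(α + 1)^2·(α + 2)^2·(α^2 + α + 2).
Factor degrees with multiplicity: 1 + 1 + 1 + 1 + 1 + 2 = 7.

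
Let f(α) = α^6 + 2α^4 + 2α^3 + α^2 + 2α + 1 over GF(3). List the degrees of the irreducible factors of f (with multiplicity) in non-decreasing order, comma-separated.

1, 1, 2, 2

Roots in GF(3): f(0) = 1; f(1) = 0 → root; f(2) = 1.
Linear factors from roots: (α + 2).
Complete factorization: f(α) = (α + 2)^2·(α^2 + α + 2)^2.
Factor degrees with multiplicity: 1 + 1 + 2 + 2 = 6.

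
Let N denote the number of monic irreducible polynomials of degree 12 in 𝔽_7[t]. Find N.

1153430600

x^(7^12) − x is the product of all monic irreducibles of degree dividing 12; Möbius inversion gives N = (1/12) Σ μ(12/d)·7^d.
Divisors of 12: 1, 2, 3, 4, 6, 12; μ(12/d) for each: 0, 1, 0, -1, -1, 1.
Σ = 7^2 − 7^4 − 7^6 + 7^12 = 13841167200.
N = 13841167200/12 = 1153430600.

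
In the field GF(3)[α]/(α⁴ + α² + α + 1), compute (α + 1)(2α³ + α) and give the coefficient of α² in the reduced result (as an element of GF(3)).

Multiply in GF(3)[α]: (α + 1)·(2α³ + α) = 2α⁴ + 2α³ + α² + α.
Reduce using α⁴ ≡ 2α² + 2α + 2 (mod α⁴ + α² + α + 1).
Reduced: 2α³ + 2α² + 2α + 1.

2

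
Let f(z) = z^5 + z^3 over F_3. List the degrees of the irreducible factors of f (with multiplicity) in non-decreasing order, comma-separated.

1, 1, 1, 2

Roots in F_3: f(0) = 0 → root; f(1) = 2; f(2) = 1.
Linear factors from roots: (z).
Complete factorization: f(z) = (z)^3·(z^2 + 1).
Factor degrees with multiplicity: 1 + 1 + 1 + 2 = 5.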